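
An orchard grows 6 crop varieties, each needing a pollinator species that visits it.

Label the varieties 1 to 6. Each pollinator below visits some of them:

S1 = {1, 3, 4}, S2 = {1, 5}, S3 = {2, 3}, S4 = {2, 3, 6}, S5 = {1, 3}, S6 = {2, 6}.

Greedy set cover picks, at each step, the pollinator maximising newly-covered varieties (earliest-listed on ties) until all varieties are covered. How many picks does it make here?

Greedy: pick S1 (covers 3 new) → pick S4 (covers 2 new) → pick S2 (covers 1 new). Total picks: 3.

3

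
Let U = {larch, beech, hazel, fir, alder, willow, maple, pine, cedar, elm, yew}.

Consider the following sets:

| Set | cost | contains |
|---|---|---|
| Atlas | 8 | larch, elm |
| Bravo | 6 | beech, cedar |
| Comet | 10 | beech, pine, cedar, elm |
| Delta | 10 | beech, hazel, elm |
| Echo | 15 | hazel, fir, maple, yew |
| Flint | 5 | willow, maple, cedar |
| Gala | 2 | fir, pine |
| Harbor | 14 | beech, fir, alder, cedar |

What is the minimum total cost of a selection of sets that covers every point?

44

Atlas, Echo, Flint, Gala, Harbor together cover every point (Atlas ∪ Echo ∪ Flint ∪ Gala ∪ Harbor = {larch, beech, hazel, fir, alder, willow, maple, pine, cedar, elm, yew}); total cost 8 + 15 + 5 + 2 + 14 = 44.
The greedy pick Gala, Flint, Delta, Atlas, Harbor, Echo costs 54; no covering selection beats 44.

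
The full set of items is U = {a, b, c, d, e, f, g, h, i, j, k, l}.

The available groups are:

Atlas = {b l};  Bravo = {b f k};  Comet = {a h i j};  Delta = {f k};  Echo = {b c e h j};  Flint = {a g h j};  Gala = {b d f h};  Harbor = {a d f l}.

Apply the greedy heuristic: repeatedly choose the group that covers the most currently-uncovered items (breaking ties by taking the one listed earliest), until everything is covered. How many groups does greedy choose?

Greedy: pick Echo (covers 5 new) → pick Harbor (covers 4 new) → pick Bravo (covers 1 new) → pick Comet (covers 1 new) → pick Flint (covers 1 new). Total picks: 5.

5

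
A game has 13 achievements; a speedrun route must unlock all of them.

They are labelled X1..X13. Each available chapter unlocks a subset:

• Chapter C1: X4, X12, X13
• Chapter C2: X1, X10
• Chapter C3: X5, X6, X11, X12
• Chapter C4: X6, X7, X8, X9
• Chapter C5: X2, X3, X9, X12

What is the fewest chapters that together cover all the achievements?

5

Take {C1, C2, C3, C4, C5}. Their union is {X1, X2, X3, X4, X5, X6, X7, X8, X9, X10, X11, X12, X13}, which is all 13 achievements.
No 4 of the 5 chapters cover everything (all 5 combinations miss at least one achievement), so 5 is optimal.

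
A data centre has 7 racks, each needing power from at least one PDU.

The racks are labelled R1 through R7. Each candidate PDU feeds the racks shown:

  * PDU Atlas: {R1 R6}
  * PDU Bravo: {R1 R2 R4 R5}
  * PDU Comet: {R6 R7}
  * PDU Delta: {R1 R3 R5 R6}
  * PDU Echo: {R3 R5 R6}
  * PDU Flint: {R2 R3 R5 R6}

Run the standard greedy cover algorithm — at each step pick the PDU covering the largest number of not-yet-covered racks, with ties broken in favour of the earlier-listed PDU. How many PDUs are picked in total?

3

Greedy: pick Bravo (covers 4 new) → pick Comet (covers 2 new) → pick Delta (covers 1 new). Total picks: 3.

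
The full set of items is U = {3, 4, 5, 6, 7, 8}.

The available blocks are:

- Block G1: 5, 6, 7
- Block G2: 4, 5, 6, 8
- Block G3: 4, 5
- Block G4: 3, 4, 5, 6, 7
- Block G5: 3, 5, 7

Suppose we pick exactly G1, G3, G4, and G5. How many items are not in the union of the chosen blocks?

1

Union of G1, G3, G4, G5 = {3, 4, 5, 6, 7}.
Not covered: 8 — 1 item.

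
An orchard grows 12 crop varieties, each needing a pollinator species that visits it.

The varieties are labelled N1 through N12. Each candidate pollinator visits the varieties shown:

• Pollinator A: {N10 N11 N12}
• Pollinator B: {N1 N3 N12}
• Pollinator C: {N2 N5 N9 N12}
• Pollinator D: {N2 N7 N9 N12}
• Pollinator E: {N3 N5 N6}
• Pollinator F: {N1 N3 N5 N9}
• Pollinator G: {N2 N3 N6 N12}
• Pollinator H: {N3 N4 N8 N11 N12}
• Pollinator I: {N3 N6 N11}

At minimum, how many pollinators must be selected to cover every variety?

5

Take {A, D, E, F, H}. Their union is {N1, N2, N3, N4, N5, N6, N7, N8, N9, N10, N11, N12}, which is all 12 varieties.
No 4 of the 9 pollinators cover everything (all 126 combinations miss at least one variety), so 5 is optimal.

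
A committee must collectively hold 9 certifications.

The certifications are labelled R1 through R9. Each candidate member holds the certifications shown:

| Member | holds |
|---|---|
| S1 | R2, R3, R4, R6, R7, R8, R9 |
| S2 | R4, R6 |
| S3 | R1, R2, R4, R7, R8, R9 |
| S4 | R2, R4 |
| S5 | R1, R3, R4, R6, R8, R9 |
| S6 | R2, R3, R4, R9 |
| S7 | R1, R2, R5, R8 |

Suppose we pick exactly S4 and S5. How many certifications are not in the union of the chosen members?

2

Union of S4, S5 = {R1, R2, R3, R4, R6, R8, R9}.
Not covered: R5, R7 — 2 certifications.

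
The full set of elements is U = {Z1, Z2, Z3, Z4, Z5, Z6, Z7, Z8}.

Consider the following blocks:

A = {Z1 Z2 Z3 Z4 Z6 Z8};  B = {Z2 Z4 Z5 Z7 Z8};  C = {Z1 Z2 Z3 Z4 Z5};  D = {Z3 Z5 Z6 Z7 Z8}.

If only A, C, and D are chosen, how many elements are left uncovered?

Union of A, C, D = {Z1, Z2, Z3, Z4, Z5, Z6, Z7, Z8} — that's every element, so 0 are uncovered.

0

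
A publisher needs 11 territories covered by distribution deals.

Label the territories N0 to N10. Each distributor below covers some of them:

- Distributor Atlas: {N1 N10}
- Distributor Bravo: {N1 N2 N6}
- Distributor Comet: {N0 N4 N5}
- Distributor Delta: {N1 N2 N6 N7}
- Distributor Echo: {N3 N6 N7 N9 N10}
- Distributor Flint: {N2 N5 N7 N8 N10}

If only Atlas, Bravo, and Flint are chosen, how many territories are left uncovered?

4

Union of Atlas, Bravo, Flint = {N1, N2, N5, N6, N7, N8, N10}.
Not covered: N0, N3, N4, N9 — 4 territories.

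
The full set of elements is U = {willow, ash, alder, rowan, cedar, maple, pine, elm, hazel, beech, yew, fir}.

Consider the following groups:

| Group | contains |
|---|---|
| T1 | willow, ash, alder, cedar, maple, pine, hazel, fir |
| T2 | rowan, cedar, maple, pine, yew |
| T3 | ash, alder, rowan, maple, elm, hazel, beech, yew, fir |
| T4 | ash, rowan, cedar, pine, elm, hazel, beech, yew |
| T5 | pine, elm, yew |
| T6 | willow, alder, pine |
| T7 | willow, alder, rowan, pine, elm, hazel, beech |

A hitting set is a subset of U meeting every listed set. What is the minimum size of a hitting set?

2

Take H = {maple, pine}. Each listed group contains at least one of these, so H is a hitting set of size 2.
No single element lies in every group, so at least 2 are needed and 2 is optimal.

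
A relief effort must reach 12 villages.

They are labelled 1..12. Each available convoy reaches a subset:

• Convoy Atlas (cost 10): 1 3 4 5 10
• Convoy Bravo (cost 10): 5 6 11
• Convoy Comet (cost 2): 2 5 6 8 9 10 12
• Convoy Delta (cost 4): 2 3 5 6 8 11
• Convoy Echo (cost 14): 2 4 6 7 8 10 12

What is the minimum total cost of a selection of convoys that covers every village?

Atlas, Comet, Delta, Echo together cover every village (Atlas ∪ Comet ∪ Delta ∪ Echo = {1, 2, 3, 4, 5, 6, 7, 8, 9, 10, 11, 12}); total cost 10 + 2 + 4 + 14 = 30.
No covering selection has total cost below 30.

30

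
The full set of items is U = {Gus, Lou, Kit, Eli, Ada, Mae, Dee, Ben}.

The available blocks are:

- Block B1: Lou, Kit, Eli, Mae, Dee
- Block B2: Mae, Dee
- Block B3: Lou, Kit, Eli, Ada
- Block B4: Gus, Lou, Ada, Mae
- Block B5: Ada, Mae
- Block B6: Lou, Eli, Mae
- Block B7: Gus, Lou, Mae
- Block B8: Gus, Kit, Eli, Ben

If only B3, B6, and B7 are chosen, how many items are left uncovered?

2

Union of B3, B6, B7 = {Gus, Lou, Kit, Eli, Ada, Mae}.
Not covered: Dee, Ben — 2 items.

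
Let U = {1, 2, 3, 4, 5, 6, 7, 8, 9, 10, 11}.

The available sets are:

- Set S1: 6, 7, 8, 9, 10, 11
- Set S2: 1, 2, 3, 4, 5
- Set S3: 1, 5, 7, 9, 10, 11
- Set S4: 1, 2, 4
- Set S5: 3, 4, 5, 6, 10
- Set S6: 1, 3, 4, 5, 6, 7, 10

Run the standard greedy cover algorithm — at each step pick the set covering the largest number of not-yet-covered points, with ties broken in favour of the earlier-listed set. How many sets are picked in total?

3

Greedy: pick S6 (covers 7 new) → pick S1 (covers 3 new) → pick S2 (covers 1 new). Total picks: 3.
(The true minimum cover uses only 2 sets, so greedy is not optimal here.)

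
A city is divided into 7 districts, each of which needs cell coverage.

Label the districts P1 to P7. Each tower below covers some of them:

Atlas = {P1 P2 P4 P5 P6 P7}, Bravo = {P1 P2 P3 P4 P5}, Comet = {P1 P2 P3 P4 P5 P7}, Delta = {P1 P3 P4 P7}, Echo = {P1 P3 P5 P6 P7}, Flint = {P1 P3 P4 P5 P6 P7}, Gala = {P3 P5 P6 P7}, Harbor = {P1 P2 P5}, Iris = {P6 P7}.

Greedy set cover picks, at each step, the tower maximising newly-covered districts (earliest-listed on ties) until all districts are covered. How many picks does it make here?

Greedy: pick Atlas (covers 6 new) → pick Bravo (covers 1 new). Total picks: 2.

2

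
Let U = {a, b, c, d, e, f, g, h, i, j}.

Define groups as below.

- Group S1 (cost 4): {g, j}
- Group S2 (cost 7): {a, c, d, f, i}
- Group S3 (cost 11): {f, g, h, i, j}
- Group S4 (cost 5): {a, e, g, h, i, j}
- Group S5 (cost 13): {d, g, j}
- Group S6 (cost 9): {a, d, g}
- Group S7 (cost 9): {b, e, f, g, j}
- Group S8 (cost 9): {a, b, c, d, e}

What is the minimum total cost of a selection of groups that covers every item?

20

S3, S8 together cover every item (S3 ∪ S8 = {a, b, c, d, e, f, g, h, i, j}); total cost 11 + 9 = 20.
The greedy pick S4, S2, S7 costs 21; no covering selection beats 20.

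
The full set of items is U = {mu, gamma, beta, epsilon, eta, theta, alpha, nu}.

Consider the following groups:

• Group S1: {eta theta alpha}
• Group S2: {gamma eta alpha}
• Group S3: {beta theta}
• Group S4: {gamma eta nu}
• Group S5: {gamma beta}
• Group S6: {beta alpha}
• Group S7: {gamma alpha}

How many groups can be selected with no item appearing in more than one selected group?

2

S4, S6 are pairwise disjoint (S4={gamma,eta,nu}; S6={beta,alpha}).
Every remaining group overlaps one of these, and no 3 of the listed groups are pairwise disjoint, so 2 is the maximum.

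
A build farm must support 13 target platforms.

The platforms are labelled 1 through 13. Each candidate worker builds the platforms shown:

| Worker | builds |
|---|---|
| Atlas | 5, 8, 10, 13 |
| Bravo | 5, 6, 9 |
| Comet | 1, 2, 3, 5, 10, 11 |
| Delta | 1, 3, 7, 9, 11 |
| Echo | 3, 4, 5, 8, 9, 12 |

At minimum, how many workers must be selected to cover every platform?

Take {Atlas, Bravo, Comet, Delta, Echo}. Their union is {1, 2, 3, 4, 5, 6, 7, 8, 9, 10, 11, 12, 13}, which is all 13 platforms.
No 4 of the 5 workers cover everything (all 5 combinations miss at least one platform), so 5 is optimal.

5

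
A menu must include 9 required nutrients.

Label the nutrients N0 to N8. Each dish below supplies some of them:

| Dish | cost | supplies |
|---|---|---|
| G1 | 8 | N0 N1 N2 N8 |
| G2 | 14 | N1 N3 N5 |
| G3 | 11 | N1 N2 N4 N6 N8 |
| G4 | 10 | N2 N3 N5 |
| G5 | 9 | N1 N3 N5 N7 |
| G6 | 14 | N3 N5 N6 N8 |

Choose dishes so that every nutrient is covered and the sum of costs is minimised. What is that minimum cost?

28

G1, G3, G5 together cover every nutrient (G1 ∪ G3 ∪ G5 = {N0, N1, N2, N3, N4, N5, N6, N7, N8}); total cost 8 + 11 + 9 = 28.
No covering selection has total cost below 28.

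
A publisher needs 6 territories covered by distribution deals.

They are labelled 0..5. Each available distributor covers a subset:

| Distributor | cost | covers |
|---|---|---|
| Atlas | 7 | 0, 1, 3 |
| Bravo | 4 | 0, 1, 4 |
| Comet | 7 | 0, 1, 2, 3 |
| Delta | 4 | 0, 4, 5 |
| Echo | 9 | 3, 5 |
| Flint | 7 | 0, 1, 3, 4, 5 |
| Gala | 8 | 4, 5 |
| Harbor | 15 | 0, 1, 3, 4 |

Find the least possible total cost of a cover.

Comet, Delta together cover every territory (Comet ∪ Delta = {0, 1, 2, 3, 4, 5}); total cost 7 + 4 = 11.
The greedy pick Bravo, Comet, Delta costs 15; no covering selection beats 11.

11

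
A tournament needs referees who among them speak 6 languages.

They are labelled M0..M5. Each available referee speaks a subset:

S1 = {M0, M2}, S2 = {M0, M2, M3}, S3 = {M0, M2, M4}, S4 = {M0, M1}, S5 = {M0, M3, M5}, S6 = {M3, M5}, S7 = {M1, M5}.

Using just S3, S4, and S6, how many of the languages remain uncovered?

Union of S3, S4, S6 = {M0, M1, M2, M3, M4, M5} — that's every language, so 0 are uncovered.

0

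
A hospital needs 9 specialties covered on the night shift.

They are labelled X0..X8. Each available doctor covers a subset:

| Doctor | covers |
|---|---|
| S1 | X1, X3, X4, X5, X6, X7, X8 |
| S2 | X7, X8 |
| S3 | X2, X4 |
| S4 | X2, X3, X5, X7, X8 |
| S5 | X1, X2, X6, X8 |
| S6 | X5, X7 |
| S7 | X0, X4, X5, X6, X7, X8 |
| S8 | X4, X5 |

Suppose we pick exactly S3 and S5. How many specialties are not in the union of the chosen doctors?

4

Union of S3, S5 = {X1, X2, X4, X6, X8}.
Not covered: X0, X3, X5, X7 — 4 specialties.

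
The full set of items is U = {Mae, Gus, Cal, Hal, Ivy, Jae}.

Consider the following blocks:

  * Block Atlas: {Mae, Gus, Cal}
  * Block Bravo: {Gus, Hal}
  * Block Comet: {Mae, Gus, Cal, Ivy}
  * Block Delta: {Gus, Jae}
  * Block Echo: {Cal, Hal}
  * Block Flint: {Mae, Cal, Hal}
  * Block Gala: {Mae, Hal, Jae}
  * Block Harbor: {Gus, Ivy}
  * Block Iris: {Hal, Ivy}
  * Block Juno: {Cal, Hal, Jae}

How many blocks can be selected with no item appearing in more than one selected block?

Delta, Iris are pairwise disjoint (Delta={Gus,Jae}; Iris={Hal,Ivy}).
Every remaining block overlaps one of these, and no 3 of the listed blocks are pairwise disjoint, so 2 is the maximum.

2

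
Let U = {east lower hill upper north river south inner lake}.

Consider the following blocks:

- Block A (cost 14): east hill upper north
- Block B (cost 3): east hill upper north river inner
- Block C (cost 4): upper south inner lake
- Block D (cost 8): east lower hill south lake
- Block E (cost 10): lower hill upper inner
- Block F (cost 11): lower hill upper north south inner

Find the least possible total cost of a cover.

11

B, D together cover every item (B ∪ D = {east, lower, hill, upper, north, river, south, inner, lake}); total cost 3 + 8 = 11.
The greedy pick B, C, D costs 15; no covering selection beats 11.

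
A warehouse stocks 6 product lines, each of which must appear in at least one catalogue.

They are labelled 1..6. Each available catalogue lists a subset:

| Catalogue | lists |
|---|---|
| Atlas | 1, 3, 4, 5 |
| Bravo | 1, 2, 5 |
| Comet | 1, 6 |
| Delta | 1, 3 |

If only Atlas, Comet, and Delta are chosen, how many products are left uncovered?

1

Union of Atlas, Comet, Delta = {1, 3, 4, 5, 6}.
Not covered: 2 — 1 product.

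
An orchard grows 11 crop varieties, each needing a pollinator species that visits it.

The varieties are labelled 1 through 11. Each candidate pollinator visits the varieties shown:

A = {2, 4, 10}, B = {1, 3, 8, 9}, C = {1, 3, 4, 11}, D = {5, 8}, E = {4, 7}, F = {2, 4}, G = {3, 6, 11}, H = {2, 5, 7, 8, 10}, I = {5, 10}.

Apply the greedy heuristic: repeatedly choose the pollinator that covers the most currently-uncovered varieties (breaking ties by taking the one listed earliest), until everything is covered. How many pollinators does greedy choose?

Greedy: pick H (covers 5 new) → pick C (covers 4 new) → pick B (covers 1 new) → pick G (covers 1 new). Total picks: 4.

4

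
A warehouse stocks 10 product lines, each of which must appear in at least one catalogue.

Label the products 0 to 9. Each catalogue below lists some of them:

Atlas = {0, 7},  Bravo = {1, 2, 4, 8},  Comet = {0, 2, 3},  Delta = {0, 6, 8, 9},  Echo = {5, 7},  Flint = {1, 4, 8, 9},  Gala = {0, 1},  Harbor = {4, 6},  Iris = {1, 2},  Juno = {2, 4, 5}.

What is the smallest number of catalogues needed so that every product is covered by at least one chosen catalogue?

Comet and Delta and Echo and Flint together: Comet ∪ Delta ∪ Echo ∪ Flint = {0, 1, 2, 3, 4, 5, 6, 7, 8, 9} — every product is covered.
No 3 of the 10 catalogues cover everything (all 120 combinations miss at least one product), so 4 is optimal.

4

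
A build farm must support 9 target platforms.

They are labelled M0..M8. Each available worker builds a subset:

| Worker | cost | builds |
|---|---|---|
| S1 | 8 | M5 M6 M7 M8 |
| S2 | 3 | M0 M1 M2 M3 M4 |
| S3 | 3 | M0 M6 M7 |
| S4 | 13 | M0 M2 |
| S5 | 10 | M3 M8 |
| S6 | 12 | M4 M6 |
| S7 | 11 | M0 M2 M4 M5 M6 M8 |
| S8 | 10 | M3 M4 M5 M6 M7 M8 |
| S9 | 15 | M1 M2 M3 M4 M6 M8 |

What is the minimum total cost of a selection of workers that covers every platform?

S1, S2 together cover every platform (S1 ∪ S2 = {M0, M1, M2, M3, M4, M5, M6, M7, M8}); total cost 8 + 3 = 11.
The greedy pick S2, S3, S1 costs 14; no covering selection beats 11.

11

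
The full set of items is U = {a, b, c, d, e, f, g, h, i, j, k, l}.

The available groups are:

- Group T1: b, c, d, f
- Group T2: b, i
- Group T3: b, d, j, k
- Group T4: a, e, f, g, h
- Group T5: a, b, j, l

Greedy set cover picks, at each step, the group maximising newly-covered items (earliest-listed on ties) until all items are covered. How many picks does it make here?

5

Greedy: pick T4 (covers 5 new) → pick T3 (covers 4 new) → pick T1 (covers 1 new) → pick T2 (covers 1 new) → pick T5 (covers 1 new). Total picks: 5.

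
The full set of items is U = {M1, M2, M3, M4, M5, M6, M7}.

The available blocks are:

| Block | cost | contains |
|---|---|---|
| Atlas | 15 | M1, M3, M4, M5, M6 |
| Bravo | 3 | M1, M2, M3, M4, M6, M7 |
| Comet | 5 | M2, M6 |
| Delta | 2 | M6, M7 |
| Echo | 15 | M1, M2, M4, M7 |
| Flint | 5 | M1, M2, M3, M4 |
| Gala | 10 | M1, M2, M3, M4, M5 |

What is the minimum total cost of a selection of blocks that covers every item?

12

Delta, Gala together cover every item (Delta ∪ Gala = {M1, M2, M3, M4, M5, M6, M7}); total cost 2 + 10 = 12.
The greedy pick Bravo, Gala costs 13; no covering selection beats 12.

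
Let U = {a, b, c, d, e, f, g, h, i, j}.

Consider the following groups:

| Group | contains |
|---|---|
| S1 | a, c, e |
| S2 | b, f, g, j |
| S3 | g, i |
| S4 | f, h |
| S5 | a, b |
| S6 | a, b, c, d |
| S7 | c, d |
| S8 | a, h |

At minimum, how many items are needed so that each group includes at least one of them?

4

Take T = {a, d, f, g}. Each listed group contains at least one of these, so T is a hitting set of size 4.
The groups S3, S4, S5, S7 are pairwise disjoint, so any hitting set needs a separate item for each — at least 4. Hence 4 is optimal.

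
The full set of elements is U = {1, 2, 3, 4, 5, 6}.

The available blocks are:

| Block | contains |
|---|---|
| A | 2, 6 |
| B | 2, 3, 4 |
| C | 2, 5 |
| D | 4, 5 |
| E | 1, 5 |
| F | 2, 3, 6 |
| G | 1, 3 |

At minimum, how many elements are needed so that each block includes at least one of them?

3

The 3 elements {1, 2, 4} hit every block.
The blocks A, D, G are pairwise disjoint, so any hitting set needs a separate element for each — at least 3. Hence 3 is optimal.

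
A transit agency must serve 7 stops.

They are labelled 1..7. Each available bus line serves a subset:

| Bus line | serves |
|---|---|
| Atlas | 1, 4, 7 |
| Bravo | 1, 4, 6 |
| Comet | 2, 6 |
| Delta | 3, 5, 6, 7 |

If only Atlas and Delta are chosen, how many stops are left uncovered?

1

Union of Atlas, Delta = {1, 3, 4, 5, 6, 7}.
Not covered: 2 — 1 stop.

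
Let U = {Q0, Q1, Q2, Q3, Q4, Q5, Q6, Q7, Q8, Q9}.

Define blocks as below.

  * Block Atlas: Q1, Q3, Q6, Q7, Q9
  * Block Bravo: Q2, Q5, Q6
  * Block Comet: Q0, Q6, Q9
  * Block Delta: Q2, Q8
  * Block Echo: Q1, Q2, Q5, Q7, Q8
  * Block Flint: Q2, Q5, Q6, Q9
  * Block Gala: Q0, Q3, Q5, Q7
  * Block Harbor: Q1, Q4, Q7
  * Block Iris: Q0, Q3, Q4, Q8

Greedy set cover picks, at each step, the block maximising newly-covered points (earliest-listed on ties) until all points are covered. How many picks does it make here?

3

Greedy: pick Atlas (covers 5 new) → pick Echo (covers 3 new) → pick Iris (covers 2 new). Total picks: 3.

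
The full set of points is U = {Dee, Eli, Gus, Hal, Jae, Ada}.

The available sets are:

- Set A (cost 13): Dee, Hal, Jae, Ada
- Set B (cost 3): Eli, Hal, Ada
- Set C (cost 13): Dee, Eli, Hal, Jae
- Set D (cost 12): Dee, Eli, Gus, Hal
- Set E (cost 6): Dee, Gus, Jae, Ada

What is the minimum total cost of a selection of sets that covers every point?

B, E together cover every point (B ∪ E = {Dee, Eli, Gus, Hal, Jae, Ada}); total cost 3 + 6 = 9.
No covering selection has total cost below 9.

9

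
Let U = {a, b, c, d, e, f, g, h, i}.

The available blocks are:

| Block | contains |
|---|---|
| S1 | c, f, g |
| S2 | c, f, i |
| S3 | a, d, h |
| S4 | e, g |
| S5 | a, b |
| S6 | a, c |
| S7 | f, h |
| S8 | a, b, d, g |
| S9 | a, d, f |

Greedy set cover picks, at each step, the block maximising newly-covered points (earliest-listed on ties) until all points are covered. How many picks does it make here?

4

Greedy: pick S8 (covers 4 new) → pick S2 (covers 3 new) → pick S3 (covers 1 new) → pick S4 (covers 1 new). Total picks: 4.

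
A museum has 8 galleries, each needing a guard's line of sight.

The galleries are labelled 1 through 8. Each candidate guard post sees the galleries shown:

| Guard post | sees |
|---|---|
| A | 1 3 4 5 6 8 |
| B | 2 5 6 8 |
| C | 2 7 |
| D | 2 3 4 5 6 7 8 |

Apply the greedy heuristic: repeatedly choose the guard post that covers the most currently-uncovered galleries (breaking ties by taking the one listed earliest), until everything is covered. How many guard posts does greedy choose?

2

Greedy: pick D (covers 7 new) → pick A (covers 1 new). Total picks: 2.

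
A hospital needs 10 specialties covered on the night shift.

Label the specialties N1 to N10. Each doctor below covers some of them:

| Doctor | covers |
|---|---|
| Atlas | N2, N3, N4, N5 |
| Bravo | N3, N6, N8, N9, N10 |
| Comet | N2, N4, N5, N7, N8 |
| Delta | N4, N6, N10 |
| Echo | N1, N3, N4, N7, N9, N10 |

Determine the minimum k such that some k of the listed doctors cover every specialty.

Bravo and Comet and Echo together: Bravo ∪ Comet ∪ Echo = {N1, N2, N3, N4, N5, N6, N7, N8, N9, N10} — every specialty is covered.
Only Echo contains N1, so Echo is forced; the remaining 4 specialties need at least 2 more doctors (each remaining doctor adds at most 3) — so at least 3 doctors are needed, and 3 is optimal.

3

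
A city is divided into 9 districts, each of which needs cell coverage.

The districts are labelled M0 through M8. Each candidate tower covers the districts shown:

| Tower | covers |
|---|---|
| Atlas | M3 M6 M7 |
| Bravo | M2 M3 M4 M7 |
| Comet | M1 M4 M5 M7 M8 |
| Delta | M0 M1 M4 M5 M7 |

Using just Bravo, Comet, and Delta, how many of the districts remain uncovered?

Union of Bravo, Comet, Delta = {M0, M1, M2, M3, M4, M5, M7, M8}.
Not covered: M6 — 1 district.

1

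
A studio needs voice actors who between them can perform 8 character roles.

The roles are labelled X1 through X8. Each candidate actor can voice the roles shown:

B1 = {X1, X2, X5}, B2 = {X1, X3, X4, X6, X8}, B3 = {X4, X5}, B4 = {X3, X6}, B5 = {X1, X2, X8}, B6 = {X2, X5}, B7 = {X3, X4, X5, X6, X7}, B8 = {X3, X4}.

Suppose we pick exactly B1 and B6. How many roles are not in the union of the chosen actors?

Union of B1, B6 = {X1, X2, X5}.
Not covered: X3, X4, X6, X7, X8 — 5 roles.

5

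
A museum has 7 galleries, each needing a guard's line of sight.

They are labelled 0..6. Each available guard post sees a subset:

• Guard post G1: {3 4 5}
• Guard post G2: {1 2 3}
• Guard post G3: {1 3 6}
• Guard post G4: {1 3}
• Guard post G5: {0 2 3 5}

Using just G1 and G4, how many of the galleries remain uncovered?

3

Union of G1, G4 = {1, 3, 4, 5}.
Not covered: 0, 2, 6 — 3 galleries.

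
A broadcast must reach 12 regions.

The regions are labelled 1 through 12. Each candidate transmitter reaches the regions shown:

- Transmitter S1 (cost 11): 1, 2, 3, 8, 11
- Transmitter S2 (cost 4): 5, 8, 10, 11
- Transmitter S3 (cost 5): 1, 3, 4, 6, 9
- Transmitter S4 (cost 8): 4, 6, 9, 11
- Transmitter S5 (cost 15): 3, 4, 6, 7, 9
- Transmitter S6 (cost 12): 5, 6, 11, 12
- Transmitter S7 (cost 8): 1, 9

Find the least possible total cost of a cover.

S1, S2, S5, S6 together cover every region (S1 ∪ S2 ∪ S5 ∪ S6 = {1, 2, 3, 4, 5, 6, 7, 8, 9, 10, 11, 12}); total cost 11 + 4 + 15 + 12 = 42.
The greedy pick S2, S3, S1, S6, S5 costs 47; no covering selection beats 42.

42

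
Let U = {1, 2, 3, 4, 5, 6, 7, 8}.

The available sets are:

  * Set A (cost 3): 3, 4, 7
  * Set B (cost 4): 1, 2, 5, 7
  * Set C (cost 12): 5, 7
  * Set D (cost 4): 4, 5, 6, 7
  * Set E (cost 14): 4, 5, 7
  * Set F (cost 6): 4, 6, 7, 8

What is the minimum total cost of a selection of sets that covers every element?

13

A, B, F together cover every element (A ∪ B ∪ F = {1, 2, 3, 4, 5, 6, 7, 8}); total cost 3 + 4 + 6 = 13.
No covering selection has total cost below 13.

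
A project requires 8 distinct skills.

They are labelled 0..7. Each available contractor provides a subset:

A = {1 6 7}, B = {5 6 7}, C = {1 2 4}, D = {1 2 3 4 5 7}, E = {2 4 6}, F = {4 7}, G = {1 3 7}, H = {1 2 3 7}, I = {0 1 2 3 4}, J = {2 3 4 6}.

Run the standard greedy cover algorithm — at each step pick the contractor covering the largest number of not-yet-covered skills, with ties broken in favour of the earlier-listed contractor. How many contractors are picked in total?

Greedy: pick D (covers 6 new) → pick A (covers 1 new) → pick I (covers 1 new). Total picks: 3.
(The true minimum cover uses only 2 contractors, so greedy is not optimal here.)

3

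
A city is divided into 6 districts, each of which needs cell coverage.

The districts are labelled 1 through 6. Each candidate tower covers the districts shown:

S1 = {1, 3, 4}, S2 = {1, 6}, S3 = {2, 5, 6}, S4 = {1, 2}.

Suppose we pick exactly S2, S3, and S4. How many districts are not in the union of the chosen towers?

Union of S2, S3, S4 = {1, 2, 5, 6}.
Not covered: 3, 4 — 2 districts.

2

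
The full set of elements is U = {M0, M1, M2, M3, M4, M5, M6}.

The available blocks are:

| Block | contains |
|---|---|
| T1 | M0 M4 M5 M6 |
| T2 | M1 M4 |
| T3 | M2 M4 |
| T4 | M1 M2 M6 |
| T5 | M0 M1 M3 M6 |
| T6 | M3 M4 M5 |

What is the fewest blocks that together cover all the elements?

Take {T1, T3, T5}. Their union is {M0, M1, M2, M3, M4, M5, M6}, which is all 7 elements.
No 2 of the 6 blocks cover everything (all 15 combinations miss at least one element), so 3 is optimal.

3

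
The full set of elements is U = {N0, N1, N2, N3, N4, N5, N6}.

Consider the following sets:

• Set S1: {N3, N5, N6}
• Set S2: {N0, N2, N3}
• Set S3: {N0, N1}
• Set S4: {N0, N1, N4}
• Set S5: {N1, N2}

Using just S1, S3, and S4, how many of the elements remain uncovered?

Union of S1, S3, S4 = {N0, N1, N3, N4, N5, N6}.
Not covered: N2 — 1 element.

1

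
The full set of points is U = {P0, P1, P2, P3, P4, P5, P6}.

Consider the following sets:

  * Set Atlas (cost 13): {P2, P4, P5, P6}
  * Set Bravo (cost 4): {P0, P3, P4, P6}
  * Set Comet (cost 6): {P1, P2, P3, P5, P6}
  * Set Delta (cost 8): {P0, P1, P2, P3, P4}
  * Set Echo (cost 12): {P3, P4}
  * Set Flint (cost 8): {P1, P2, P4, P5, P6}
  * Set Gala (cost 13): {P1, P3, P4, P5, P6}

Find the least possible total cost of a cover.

Bravo, Comet together cover every point (Bravo ∪ Comet = {P0, P1, P2, P3, P4, P5, P6}); total cost 4 + 6 = 10.
No covering selection has total cost below 10.

10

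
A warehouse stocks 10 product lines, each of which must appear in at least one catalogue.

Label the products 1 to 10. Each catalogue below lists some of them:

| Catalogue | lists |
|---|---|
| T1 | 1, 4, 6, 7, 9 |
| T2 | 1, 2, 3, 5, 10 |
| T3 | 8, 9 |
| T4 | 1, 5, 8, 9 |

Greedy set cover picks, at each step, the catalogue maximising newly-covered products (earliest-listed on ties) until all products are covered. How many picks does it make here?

Greedy: pick T1 (covers 5 new) → pick T2 (covers 4 new) → pick T3 (covers 1 new). Total picks: 3.

3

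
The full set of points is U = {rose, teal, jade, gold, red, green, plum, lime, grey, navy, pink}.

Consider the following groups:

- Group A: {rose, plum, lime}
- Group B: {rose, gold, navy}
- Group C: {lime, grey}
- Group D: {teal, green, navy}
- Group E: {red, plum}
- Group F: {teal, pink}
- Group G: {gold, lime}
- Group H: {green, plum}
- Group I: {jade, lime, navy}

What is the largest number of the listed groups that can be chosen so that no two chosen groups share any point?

B, C, E, F are pairwise disjoint (B={rose,gold,navy}; C={lime,grey}; E={red,plum}; F={teal,pink}).
Every remaining group overlaps one of these, and no 5 of the listed groups are pairwise disjoint, so 4 is the maximum.

4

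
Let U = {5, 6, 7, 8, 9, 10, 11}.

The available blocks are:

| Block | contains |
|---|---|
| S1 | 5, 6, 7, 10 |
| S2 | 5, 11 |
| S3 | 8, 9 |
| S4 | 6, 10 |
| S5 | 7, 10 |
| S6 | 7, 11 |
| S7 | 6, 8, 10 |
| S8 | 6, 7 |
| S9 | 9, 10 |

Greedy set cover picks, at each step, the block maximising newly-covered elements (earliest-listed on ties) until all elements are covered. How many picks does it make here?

3

Greedy: pick S1 (covers 4 new) → pick S3 (covers 2 new) → pick S2 (covers 1 new). Total picks: 3.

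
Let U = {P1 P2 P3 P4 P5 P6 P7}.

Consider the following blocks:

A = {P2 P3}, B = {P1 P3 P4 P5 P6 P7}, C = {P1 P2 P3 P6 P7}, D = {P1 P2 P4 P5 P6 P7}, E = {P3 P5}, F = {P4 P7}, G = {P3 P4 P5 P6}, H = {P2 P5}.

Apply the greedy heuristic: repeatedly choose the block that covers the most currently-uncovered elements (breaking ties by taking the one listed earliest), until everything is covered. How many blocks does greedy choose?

Greedy: pick B (covers 6 new) → pick A (covers 1 new). Total picks: 2.

2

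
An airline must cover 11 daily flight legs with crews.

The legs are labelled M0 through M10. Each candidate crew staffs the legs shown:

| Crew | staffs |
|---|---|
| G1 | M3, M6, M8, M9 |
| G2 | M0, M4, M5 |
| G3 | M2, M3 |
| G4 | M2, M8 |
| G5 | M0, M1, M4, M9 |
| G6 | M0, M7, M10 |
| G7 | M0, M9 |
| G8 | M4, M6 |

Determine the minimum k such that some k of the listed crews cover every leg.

G1 and G2 and G4 and G5 and G6 together: G1 ∪ G2 ∪ G4 ∪ G5 ∪ G6 = {M0, M1, M2, M3, M4, M5, M6, M7, M8, M9, M10} — every leg is covered.
No 4 of the 8 crews cover everything (all 70 combinations miss at least one leg), so 5 is optimal.

5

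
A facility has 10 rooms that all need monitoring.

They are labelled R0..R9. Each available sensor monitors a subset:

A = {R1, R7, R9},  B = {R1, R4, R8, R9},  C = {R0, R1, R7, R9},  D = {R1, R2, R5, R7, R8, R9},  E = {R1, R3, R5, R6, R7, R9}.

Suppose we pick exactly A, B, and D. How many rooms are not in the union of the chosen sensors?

Union of A, B, D = {R1, R2, R4, R5, R7, R8, R9}.
Not covered: R0, R3, R6 — 3 rooms.

3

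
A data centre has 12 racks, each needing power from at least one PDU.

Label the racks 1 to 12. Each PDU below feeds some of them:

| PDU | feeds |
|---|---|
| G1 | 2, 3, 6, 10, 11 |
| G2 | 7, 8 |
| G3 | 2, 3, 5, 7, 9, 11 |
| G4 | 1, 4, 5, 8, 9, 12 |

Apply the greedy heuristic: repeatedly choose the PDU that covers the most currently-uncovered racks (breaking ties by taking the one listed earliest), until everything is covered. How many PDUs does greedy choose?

3

Greedy: pick G3 (covers 6 new) → pick G4 (covers 4 new) → pick G1 (covers 2 new). Total picks: 3.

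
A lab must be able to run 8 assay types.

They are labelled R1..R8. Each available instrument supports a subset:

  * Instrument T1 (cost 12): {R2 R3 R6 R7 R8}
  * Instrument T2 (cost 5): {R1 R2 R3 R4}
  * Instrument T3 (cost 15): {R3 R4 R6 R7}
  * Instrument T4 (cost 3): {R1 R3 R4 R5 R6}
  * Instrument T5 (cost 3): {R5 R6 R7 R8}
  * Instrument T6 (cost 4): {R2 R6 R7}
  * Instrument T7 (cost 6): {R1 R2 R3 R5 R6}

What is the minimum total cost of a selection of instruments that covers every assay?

T2, T5 together cover every assay (T2 ∪ T5 = {R1, R2, R3, R4, R5, R6, R7, R8}); total cost 5 + 3 = 8.
The greedy pick T4, T5, T6 costs 10; no covering selection beats 8.

8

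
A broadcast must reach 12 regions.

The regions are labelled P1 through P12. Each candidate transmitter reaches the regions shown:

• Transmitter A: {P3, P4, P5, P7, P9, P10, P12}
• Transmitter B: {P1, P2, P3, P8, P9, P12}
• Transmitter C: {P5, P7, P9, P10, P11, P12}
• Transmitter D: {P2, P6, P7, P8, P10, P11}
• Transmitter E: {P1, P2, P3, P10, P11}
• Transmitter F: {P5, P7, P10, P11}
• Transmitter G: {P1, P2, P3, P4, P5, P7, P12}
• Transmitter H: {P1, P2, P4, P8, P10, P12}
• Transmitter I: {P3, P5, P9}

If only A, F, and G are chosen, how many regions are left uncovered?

Union of A, F, G = {P1, P2, P3, P4, P5, P7, P9, P10, P11, P12}.
Not covered: P6, P8 — 2 regions.

2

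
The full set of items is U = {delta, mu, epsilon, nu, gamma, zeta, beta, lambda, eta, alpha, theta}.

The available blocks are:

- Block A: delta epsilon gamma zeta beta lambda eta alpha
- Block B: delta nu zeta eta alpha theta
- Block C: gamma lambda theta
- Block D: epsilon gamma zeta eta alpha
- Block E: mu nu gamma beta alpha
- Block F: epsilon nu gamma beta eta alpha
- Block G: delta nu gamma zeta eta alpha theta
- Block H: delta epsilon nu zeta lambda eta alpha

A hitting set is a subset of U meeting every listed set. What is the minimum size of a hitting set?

The 2 items {alpha, theta} hit every block.
No single item lies in every block, so at least 2 are needed and 2 is optimal.

2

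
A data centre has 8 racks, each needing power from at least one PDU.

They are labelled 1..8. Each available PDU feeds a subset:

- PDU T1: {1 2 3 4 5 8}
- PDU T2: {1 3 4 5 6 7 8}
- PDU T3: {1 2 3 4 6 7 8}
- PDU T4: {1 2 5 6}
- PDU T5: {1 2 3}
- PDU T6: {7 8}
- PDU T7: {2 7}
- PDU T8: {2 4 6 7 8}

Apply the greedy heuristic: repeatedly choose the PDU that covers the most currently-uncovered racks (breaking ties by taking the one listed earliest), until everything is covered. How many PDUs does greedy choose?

Greedy: pick T2 (covers 7 new) → pick T1 (covers 1 new). Total picks: 2.

2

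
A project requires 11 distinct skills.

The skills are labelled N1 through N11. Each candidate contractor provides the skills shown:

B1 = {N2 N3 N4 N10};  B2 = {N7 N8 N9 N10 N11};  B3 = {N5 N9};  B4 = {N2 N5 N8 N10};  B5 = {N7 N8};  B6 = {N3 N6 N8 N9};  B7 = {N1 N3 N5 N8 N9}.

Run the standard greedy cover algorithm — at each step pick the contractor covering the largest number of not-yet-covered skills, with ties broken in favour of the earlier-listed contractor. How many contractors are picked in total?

Greedy: pick B2 (covers 5 new) → pick B1 (covers 3 new) → pick B7 (covers 2 new) → pick B6 (covers 1 new). Total picks: 4.

4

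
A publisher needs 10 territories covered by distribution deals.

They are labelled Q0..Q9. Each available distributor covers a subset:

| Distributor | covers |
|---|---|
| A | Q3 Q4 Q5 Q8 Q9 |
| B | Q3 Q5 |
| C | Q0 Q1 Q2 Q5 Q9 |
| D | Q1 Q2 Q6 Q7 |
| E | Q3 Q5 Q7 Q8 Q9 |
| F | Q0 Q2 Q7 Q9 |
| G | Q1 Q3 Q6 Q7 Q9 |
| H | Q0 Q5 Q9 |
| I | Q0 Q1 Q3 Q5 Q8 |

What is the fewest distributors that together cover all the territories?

3

Take {A, D, H}. Their union is {Q0, Q1, Q2, Q3, Q4, Q5, Q6, Q7, Q8, Q9}, which is all 10 territories.
Only A contains Q4, so A is forced; the remaining 5 territories need at least 2 more distributors (each remaining distributor adds at most 4) — so at least 3 distributors are needed, and 3 is optimal.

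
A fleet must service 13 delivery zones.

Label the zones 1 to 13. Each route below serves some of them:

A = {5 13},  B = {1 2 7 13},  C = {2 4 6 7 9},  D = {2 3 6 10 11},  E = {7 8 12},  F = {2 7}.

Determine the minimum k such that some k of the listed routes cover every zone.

5

A and B and C and D and E together: A ∪ B ∪ C ∪ D ∪ E = {1, 2, 3, 4, 5, 6, 7, 8, 9, 10, 11, 12, 13} — every zone is covered.
No 4 of the 6 routes cover everything (all 15 combinations miss at least one zone), so 5 is optimal.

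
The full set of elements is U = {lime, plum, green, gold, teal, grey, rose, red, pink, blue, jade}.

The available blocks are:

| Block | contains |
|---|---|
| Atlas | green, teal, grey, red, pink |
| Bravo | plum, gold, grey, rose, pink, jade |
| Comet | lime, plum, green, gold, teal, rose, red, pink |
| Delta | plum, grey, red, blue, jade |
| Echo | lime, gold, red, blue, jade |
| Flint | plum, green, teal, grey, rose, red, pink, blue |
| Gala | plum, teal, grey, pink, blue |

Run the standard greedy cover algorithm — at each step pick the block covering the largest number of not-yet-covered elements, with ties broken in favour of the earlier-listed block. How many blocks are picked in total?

Greedy: pick Comet (covers 8 new) → pick Delta (covers 3 new). Total picks: 2.

2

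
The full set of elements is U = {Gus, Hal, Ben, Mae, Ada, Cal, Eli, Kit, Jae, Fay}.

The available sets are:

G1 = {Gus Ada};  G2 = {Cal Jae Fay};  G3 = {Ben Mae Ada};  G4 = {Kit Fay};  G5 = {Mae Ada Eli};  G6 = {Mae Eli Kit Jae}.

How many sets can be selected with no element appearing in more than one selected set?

2

G1, G2 are pairwise disjoint (G1={Gus,Ada}; G2={Cal,Jae,Fay}).
Every remaining set overlaps one of these, and no 3 of the listed sets are pairwise disjoint, so 2 is the maximum.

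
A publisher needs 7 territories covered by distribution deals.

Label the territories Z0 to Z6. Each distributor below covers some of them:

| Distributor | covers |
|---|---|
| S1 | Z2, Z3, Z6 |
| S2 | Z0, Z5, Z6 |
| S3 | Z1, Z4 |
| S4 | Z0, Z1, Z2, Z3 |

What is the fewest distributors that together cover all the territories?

S2 and S3 and S4 together: S2 ∪ S3 ∪ S4 = {Z0, Z1, Z2, Z3, Z4, Z5, Z6} — every territory is covered.
Only S3 contains Z4, so S3 is forced; the remaining 5 territories need at least 2 more distributors (each remaining distributor adds at most 3) — so at least 3 distributors are needed, and 3 is optimal.

3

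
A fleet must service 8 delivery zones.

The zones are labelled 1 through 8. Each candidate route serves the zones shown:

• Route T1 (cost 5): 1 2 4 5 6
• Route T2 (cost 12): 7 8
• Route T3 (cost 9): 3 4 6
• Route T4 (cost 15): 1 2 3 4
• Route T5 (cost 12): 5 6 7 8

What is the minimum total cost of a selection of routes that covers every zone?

T1, T3, T5 together cover every zone (T1 ∪ T3 ∪ T5 = {1, 2, 3, 4, 5, 6, 7, 8}); total cost 5 + 9 + 12 = 26.
No covering selection has total cost below 26.

26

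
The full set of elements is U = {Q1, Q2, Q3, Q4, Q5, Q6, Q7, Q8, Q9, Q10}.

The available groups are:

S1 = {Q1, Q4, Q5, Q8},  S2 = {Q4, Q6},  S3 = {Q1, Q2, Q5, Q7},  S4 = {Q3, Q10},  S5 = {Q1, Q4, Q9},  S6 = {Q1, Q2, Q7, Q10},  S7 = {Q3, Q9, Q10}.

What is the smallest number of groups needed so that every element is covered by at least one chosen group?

4

Take {S1, S2, S6, S7}. Their union is {Q1, Q2, Q3, Q4, Q5, Q6, Q7, Q8, Q9, Q10}, which is all 10 elements.
No 3 of the 7 groups cover everything (all 35 combinations miss at least one element), so 4 is optimal.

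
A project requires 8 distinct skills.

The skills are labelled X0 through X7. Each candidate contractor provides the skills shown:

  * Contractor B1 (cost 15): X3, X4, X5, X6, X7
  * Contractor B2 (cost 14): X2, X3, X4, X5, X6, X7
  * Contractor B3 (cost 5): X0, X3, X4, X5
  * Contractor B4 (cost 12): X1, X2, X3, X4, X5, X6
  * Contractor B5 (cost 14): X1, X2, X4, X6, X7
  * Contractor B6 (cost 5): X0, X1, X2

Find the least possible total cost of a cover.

19

B2, B6 together cover every skill (B2 ∪ B6 = {X0, X1, X2, X3, X4, X5, X6, X7}); total cost 14 + 5 = 19.
The greedy pick B3, B6, B2 costs 24; no covering selection beats 19.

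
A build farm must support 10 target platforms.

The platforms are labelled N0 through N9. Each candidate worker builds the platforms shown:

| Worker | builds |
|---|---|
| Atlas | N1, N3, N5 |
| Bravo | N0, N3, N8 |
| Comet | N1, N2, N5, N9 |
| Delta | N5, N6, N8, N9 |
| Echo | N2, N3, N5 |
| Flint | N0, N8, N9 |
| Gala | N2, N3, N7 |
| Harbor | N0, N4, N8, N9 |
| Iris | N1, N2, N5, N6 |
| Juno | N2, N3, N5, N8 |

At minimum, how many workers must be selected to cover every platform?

Gala and Harbor and Iris together: Gala ∪ Harbor ∪ Iris = {N0, N1, N2, N3, N4, N5, N6, N7, N8, N9} — every platform is covered.
Each worker has at most 4 platforms, and 2·4 = 8 < 10 — so at least 3 workers are needed, and 3 is optimal.

3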